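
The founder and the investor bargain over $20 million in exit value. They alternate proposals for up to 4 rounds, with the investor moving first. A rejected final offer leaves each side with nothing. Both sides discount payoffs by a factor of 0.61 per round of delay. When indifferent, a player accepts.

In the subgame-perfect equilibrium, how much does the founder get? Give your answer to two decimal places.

Solve by backward induction from round 4.
Round 4 (the founder proposes): the investor will accept anything ≥ 0, so the founder offers 0 and keeps 20.
Round 3 (the investor proposes): the founder can get 20 next round, worth 0.61 × 20 = 12.2 now, so the investor offers 12.2, keeping 7.8.
Round 2 (the founder proposes): the investor can get 7.8 next round, worth 0.61 × 7.8 = 4.758 now, so the founder offers 4.758, keeping 15.242.
Round 1 (the investor proposes): the founder can get 15.242 next round, worth 0.61 × 15.242 = 9.29762 now; the investor offers that and keeps 10.70238.

9.30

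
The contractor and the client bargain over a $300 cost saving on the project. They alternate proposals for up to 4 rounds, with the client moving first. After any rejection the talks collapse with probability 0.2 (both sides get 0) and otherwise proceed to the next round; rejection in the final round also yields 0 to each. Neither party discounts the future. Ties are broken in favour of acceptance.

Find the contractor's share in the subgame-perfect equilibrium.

Round 4 (the contractor proposes): the client will accept anything ≥ 0, so the contractor offers 0 and keeps 300.
Round 3 (the client proposes): rejecting gives the contractor an expected 0.8 × 300 = 240. The client offers 240 and keeps 300 − 240 = 60.
Round 2 (the contractor proposes): rejecting gives the client an expected 0.8 × 60 = 48, so the contractor offers 48, keeping 252.
Round 1 (the client proposes): rejecting gives the contractor an expected 0.8 × 252 = 201.6. The client offers 201.6 and keeps 300 − 201.6 = 98.4.

201.6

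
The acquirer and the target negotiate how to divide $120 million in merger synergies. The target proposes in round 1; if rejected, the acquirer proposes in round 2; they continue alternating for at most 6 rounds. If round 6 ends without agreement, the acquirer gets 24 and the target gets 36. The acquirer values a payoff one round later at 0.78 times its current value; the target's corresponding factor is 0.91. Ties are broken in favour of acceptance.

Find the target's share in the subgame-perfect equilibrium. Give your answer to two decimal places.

72.59

Round 6 (the acquirer proposes): the target gets 36 if talks fail, so the acquirer offers 36 and keeps 84.
Round 5 (the target proposes): the acquirer can get 84 next round, worth 0.78 × 84 = 65.52 now. The target offers 65.52 and keeps 120 − 65.52 = 54.48.
Round 4 (the acquirer proposes): the target can get 54.48 next round, worth 0.91 × 54.48 = 49.5768 now, so the acquirer offers 49.5768, keeping 70.4232.
Round 3 (the target proposes): the acquirer can get 70.4232 next round, worth 0.78 × 70.4232 = 54.930096 now, so the target offers 54.930096, keeping 65.069904.
Round 2 (the acquirer proposes): the target can get 65.069904 next round, worth 0.91 × 65.069904 = 59.21361264 now; the acquirer offers that and keeps 60.78638736.
Round 1 (the target proposes): the acquirer can get 60.78638736 next round, worth 0.78 × 60.78638736 = 47.4133821408 now, so the target offers 47.4133821408, keeping 72.5866178592.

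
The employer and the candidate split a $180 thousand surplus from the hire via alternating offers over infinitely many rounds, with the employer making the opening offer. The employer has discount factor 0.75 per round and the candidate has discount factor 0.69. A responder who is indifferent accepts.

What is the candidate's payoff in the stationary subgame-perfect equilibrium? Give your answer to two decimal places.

64.35

In a stationary SPE each proposer offers the other exactly their discounted continuation value.
If the employer keeps x when proposing and the candidate keeps y when proposing, then x = 180 − 0.69y and y = 180 − 0.75x.
Solving: x = 180(1 − 0.69) / (1 − 0.75·0.69) = 55.8 / 0.4825 ≈ 115.6477.
The candidate gets 180 − 115.6477 ≈ 64.3523.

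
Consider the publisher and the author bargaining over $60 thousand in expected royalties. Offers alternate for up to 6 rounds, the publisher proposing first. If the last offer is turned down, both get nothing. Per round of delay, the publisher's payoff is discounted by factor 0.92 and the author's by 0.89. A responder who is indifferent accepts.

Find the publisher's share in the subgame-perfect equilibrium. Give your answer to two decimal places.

16.43

Work backward from the last round.
Round 6 (the author proposes): rejection yields 0 for the publisher; the author offers 0 and keeps 60.
Round 5 (the publisher proposes): the author can get 60 next round, worth 0.89 × 60 = 53.4 now. The publisher offers 53.4 and keeps 60 − 53.4 = 6.6.
Round 4 (the author proposes): the publisher can get 6.6 next round, worth 0.92 × 6.6 = 6.072 now. The author offers 6.072 and keeps 60 − 6.072 = 53.928.
Round 3 (the publisher proposes): the author can get 53.928 next round, worth 0.89 × 53.928 = 47.99592 now. The publisher offers 47.99592 and keeps 60 − 47.99592 = 12.00408.
Round 2 (the author proposes): the publisher can get 12.00408 next round, worth 0.92 × 12.00408 = 11.0437536 now, so the author offers 11.0437536, keeping 48.9562464.
Round 1 (the publisher proposes): the author can get 48.9562464 next round, worth 0.89 × 48.9562464 = 43.571059296 now, so the publisher offers 43.571059296, keeping 16.428940704.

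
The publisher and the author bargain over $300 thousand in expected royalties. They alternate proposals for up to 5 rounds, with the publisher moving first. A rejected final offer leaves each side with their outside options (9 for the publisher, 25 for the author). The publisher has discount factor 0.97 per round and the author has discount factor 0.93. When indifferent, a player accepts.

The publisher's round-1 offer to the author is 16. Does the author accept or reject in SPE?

Reject

Work out the author's continuation value if the offer is rejected.
Round 5 (the publisher proposes): the author gets 25 if talks fail, so the publisher offers 25 and keeps 275.
Round 4 (the author proposes): the publisher can get 275 next round, worth 0.97 × 275 = 266.75 now, so the author offers 266.75, keeping 33.25.
Round 3 (the publisher proposes): the author can get 33.25 next round, worth 0.93 × 33.25 = 30.9225 now; the publisher offers that and keeps 269.0775.
Round 2 (the author proposes): the publisher can get 269.0775 next round, worth 0.97 × 269.0775 = 261.005175 now; the author offers that and keeps 38.994825.
So by rejecting in round 1, the author gets 38.994825 next round, worth 0.93 × 38.994825 = 36.26518725 now.
Offer 16 < 36.26518725, so the author rejects.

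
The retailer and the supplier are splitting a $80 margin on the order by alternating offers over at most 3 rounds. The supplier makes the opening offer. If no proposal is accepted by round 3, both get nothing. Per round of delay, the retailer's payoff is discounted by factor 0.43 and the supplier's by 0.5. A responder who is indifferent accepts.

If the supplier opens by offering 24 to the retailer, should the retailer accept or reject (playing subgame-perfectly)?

Round 3 (the supplier proposes): the retailer will accept anything ≥ 0, so the supplier offers 0 and keeps 80.
Round 2 (the retailer proposes): the supplier can get 80 next round, worth 0.5 × 80 = 40 now. The retailer offers 40 and keeps 80 − 40 = 40.
So by rejecting in round 1, the retailer gets 40 next round, worth 0.43 × 40 = 17.2 now.
Offer 24 ≥ 17.2, so the retailer accepts.

Accept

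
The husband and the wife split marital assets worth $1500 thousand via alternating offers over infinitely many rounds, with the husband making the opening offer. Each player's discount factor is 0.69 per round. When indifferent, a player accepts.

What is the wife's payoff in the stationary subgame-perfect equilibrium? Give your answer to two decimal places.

Let x be the husband's share when the husband proposes and y be the wife's share when the wife proposes.
The wife accepts iff offered ≥ 0.69·y, so x = 1500 − 0.69y. Symmetrically y = 1500 − 0.69x.
Substituting: x = 1500 − 0.69(1500 − 0.69x), giving x(1 − 0.69·0.69) = 1500(1 − 0.69).
So x = 1500 × 0.31 / 0.5239 ≈ 887.5740, and the wife receives 1500 − x ≈ 612.4260.

612.43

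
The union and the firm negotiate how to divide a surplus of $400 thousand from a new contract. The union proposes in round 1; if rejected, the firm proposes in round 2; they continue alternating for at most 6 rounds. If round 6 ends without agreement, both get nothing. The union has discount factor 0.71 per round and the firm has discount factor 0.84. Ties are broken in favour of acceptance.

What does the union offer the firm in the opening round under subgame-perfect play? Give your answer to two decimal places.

Round 6 (the firm proposes): rejection yields 0 for the union; the firm offers 0 and keeps 400.
Round 5 (the union proposes): the firm can get 400 next round, worth 0.84 × 400 = 336 now, so the union offers 336, keeping 64.
Round 4 (the firm proposes): the union can get 64 next round, worth 0.71 × 64 = 45.44 now, so the firm offers 45.44, keeping 354.56.
Round 3 (the union proposes): the firm can get 354.56 next round, worth 0.84 × 354.56 = 297.8304 now. The union offers 297.8304 and keeps 400 − 297.8304 = 102.1696.
Round 2 (the firm proposes): the union can get 102.1696 next round, worth 0.71 × 102.1696 = 72.540416 now. The firm offers 72.540416 and keeps 400 − 72.540416 = 327.459584.
Round 1 (the union proposes): the firm can get 327.459584 next round, worth 0.84 × 327.459584 = 275.06605056 now, so the union offers 275.06605056, keeping 124.93394944.

275.07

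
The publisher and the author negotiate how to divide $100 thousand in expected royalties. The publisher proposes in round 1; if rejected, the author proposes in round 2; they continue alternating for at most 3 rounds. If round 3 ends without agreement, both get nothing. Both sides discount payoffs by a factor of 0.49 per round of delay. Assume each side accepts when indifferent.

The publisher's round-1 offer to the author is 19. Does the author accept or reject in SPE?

Round 3 (the publisher proposes): rejection yields 0 for the author; the publisher offers 0 and keeps 100.
Round 2 (the author proposes): the publisher can get 100 next round, worth 0.49 × 100 = 49 now, so the author offers 49, keeping 51.
So by rejecting in round 1, the author gets 51 next round, worth 0.49 × 51 = 24.99 now.
Offer 19 < 24.99, so the author rejects.

Reject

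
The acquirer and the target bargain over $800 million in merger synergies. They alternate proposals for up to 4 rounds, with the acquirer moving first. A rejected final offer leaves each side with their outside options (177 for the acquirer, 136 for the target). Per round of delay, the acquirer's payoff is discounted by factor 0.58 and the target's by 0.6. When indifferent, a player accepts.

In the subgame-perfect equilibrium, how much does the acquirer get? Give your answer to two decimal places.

468.32

Round 4 (the target proposes): the acquirer gets 177 if talks fail, so the target offers 177 and keeps 623.
Round 3 (the acquirer proposes): the target can get 623 next round, worth 0.6 × 623 = 373.8 now; the acquirer offers that and keeps 426.2.
Round 2 (the target proposes): the acquirer can get 426.2 next round, worth 0.58 × 426.2 = 247.196 now, so the target offers 247.196, keeping 552.804.
Round 1 (the acquirer proposes): the target can get 552.804 next round, worth 0.6 × 552.804 = 331.6824 now; the acquirer offers that and keeps 468.3176.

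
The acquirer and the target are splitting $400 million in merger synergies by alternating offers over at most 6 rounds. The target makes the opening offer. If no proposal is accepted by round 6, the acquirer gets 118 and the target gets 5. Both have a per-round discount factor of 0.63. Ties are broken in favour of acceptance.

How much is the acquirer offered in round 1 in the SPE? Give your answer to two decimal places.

Round 6 (the acquirer proposes): the target gets 5 if talks fail, so the acquirer offers 5 and keeps 395.
Round 5 (the target proposes): the acquirer can get 395 next round, worth 0.63 × 395 = 248.85 now, so the target offers 248.85, keeping 151.15.
Round 4 (the acquirer proposes): the target can get 151.15 next round, worth 0.63 × 151.15 = 95.2245 now; the acquirer offers that and keeps 304.7755.
Round 3 (the target proposes): the acquirer can get 304.7755 next round, worth 0.63 × 304.7755 = 192.008565 now, so the target offers 192.008565, keeping 207.991435.
Round 2 (the acquirer proposes): the target can get 207.991435 next round, worth 0.63 × 207.991435 = 131.03460405 now; the acquirer offers that and keeps 268.96539595.
Round 1 (the target proposes): the acquirer can get 268.96539595 next round, worth 0.63 × 268.96539595 = 169.4481994485 now. The target offers 169.4481994485 and keeps 400 − 169.4481994485 = 230.5518005515.

169.45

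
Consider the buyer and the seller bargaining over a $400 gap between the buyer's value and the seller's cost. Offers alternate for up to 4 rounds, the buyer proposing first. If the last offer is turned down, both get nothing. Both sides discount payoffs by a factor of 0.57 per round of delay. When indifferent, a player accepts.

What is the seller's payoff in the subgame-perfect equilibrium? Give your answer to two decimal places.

Round 4 (the seller proposes): the buyer will accept anything ≥ 0, so the seller offers 0 and keeps 400.
Round 3 (the buyer proposes): the seller can get 400 next round, worth 0.57 × 400 = 228 now, so the buyer offers 228, keeping 172.
Round 2 (the seller proposes): the buyer can get 172 next round, worth 0.57 × 172 = 98.04 now; the seller offers that and keeps 301.96.
Round 1 (the buyer proposes): the seller can get 301.96 next round, worth 0.57 × 301.96 = 172.1172 now, so the buyer offers 172.1172, keeping 227.8828.

172.12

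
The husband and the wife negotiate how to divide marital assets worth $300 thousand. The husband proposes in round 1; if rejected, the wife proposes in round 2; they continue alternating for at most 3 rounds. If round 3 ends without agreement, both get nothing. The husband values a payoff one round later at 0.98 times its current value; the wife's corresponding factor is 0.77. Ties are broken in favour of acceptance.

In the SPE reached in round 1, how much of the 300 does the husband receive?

Round 3 (the husband proposes): rejection yields 0 for the wife; the husband offers 0 and keeps 300.
Round 2 (the wife proposes): the husband can get 300 next round, worth 0.98 × 300 = 294 now; the wife offers that and keeps 6.
Round 1 (the husband proposes): the wife can get 6 next round, worth 0.77 × 6 = 4.62 now, so the husband offers 4.62, keeping 295.38.

295.38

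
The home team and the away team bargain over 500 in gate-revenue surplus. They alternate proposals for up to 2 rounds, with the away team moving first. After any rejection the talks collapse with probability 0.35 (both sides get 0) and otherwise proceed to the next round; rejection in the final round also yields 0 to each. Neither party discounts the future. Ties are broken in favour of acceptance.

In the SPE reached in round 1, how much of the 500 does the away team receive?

175

Round 2 (the home team proposes): the away team will accept anything ≥ 0, so the home team offers 0 and keeps 500.
Round 1 (the away team proposes): rejecting gives the home team an expected 0.65 × 500 = 325. The away team offers 325 and keeps 500 − 325 = 175.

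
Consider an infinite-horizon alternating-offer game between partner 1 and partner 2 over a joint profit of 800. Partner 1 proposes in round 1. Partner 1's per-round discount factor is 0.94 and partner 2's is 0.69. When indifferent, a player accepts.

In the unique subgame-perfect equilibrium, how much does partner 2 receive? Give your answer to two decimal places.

Let x be partner 1's share when partner 1 proposes and y be partner 2's share when partner 2 proposes.
Partner 2 accepts iff offered ≥ 0.69·y, so x = 800 − 0.69y. Symmetrically y = 800 − 0.94x.
Substituting: x = 800 − 0.69(800 − 0.94x), giving x(1 − 0.94·0.69) = 800(1 − 0.69).
So x = 800 × 0.31 / 0.3514 ≈ 705.7484, and partner 2 receives 800 − x ≈ 94.2516.

94.25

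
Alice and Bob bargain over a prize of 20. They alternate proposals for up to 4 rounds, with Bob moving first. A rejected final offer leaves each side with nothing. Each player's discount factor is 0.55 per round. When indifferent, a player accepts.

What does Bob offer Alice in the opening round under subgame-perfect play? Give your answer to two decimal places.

8.28

Round 4 (Alice proposes): Bob will accept anything ≥ 0, so Alice offers 0 and keeps 20.
Round 3 (Bob proposes): Alice can get 20 next round, worth 0.55 × 20 = 11 now. Bob offers 11 and keeps 20 − 11 = 9.
Round 2 (Alice proposes): Bob can get 9 next round, worth 0.55 × 9 = 4.95 now; Alice offers that and keeps 15.05.
Round 1 (Bob proposes): Alice can get 15.05 next round, worth 0.55 × 15.05 = 8.2775 now. Bob offers 8.2775 and keeps 20 − 8.2775 = 11.7225.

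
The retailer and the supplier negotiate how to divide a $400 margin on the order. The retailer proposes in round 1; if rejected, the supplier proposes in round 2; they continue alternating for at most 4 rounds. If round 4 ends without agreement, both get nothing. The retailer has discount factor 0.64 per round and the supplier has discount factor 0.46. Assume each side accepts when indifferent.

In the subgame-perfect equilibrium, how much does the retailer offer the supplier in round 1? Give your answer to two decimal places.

120.41

Round 4 (the supplier proposes): the retailer will accept anything ≥ 0, so the supplier offers 0 and keeps 400.
Round 3 (the retailer proposes): the supplier can get 400 next round, worth 0.46 × 400 = 184 now. The retailer offers 184 and keeps 400 − 184 = 216.
Round 2 (the supplier proposes): the retailer can get 216 next round, worth 0.64 × 216 = 138.24 now. The supplier offers 138.24 and keeps 400 − 138.24 = 261.76.
Round 1 (the retailer proposes): the supplier can get 261.76 next round, worth 0.46 × 261.76 = 120.4096 now, so the retailer offers 120.4096, keeping 279.5904.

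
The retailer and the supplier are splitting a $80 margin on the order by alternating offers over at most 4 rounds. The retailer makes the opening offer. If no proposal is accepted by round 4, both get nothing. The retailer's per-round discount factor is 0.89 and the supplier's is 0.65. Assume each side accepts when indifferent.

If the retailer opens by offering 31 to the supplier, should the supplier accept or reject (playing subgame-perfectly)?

Reject

Round 4 (the supplier proposes): rejection yields 0 for the retailer; the supplier offers 0 and keeps 80.
Round 3 (the retailer proposes): the supplier can get 80 next round, worth 0.65 × 80 = 52 now. The retailer offers 52 and keeps 80 − 52 = 28.
Round 2 (the supplier proposes): the retailer can get 28 next round, worth 0.89 × 28 = 24.92 now; the supplier offers that and keeps 55.08.
So by rejecting in round 1, the supplier gets 55.08 next round, worth 0.65 × 55.08 = 35.802 now.
Offer 31 < 35.802, so the supplier rejects.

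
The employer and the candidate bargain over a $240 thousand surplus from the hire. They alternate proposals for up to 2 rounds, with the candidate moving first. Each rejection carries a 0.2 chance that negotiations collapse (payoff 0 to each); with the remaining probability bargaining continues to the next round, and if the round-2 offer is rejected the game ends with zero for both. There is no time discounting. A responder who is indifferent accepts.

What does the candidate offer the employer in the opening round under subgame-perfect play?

Round 2 (the employer proposes): the candidate will accept anything ≥ 0, so the employer offers 0 and keeps 240.
Round 1 (the candidate proposes): rejecting gives the employer an expected 0.8 × 240 = 192. The candidate offers 192 and keeps 240 − 192 = 48.

192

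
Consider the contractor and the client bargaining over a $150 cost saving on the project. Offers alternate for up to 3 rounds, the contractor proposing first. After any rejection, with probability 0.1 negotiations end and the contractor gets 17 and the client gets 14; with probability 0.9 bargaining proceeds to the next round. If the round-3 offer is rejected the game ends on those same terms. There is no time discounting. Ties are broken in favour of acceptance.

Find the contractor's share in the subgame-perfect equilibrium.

125.29

Round 3 (the contractor proposes): the client gets 14 if talks fail, so the contractor offers 14 and keeps 136.
Round 2 (the client proposes): rejecting gives the contractor an expected 0.9 × 136 + 0.1 × 17 = 124.1. The client offers 124.1 and keeps 150 − 124.1 = 25.9.
Round 1 (the contractor proposes): rejecting gives the client an expected 0.9 × 25.9 + 0.1 × 14 = 24.71; the contractor offers that and keeps 125.29.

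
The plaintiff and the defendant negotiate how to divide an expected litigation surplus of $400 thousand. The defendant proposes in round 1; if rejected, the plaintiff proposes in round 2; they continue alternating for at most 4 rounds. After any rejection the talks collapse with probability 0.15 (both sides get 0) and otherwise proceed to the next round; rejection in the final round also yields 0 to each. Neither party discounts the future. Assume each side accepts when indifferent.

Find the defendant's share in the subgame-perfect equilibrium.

103.35

By backward induction:
Round 4 (the plaintiff proposes): rejection yields 0 for the defendant; the plaintiff offers 0 and keeps 400.
Round 3 (the defendant proposes): rejecting gives the plaintiff an expected 0.85 × 400 = 340; the defendant offers that and keeps 60.
Round 2 (the plaintiff proposes): rejecting gives the defendant an expected 0.85 × 60 = 51; the plaintiff offers that and keeps 349.
Round 1 (the defendant proposes): rejecting gives the plaintiff an expected 0.85 × 349 = 296.65, so the defendant offers 296.65, keeping 103.35.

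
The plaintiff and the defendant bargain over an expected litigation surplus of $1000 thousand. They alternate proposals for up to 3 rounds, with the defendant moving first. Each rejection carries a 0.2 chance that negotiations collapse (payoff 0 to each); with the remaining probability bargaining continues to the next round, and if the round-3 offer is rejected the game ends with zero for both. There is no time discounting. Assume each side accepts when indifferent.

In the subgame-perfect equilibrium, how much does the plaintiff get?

By backward induction:
Round 3 (the defendant proposes): the plaintiff will accept anything ≥ 0, so the defendant offers 0 and keeps 1000.
Round 2 (the plaintiff proposes): rejecting gives the defendant an expected 0.8 × 1000 = 800; the plaintiff offers that and keeps 200.
Round 1 (the defendant proposes): rejecting gives the plaintiff an expected 0.8 × 200 = 160, so the defendant offers 160, keeping 840.

160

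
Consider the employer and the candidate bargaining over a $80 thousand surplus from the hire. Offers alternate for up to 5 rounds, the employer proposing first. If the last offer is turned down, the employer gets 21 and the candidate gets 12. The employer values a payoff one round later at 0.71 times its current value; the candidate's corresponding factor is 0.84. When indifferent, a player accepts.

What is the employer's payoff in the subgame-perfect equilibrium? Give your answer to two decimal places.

44.62

Work backward from the last round.
Round 5 (the employer proposes): the candidate gets 12 if talks fail, so the employer offers 12 and keeps 68.
Round 4 (the candidate proposes): the employer can get 68 next round, worth 0.71 × 68 = 48.28 now; the candidate offers that and keeps 31.72.
Round 3 (the employer proposes): the candidate can get 31.72 next round, worth 0.84 × 31.72 = 26.6448 now. The employer offers 26.6448 and keeps 80 − 26.6448 = 53.3552.
Round 2 (the candidate proposes): the employer can get 53.3552 next round, worth 0.71 × 53.3552 = 37.882192 now, so the candidate offers 37.882192, keeping 42.117808.
Round 1 (the employer proposes): the candidate can get 42.117808 next round, worth 0.84 × 42.117808 = 35.37895872 now. The employer offers 35.37895872 and keeps 80 − 35.37895872 = 44.62104128.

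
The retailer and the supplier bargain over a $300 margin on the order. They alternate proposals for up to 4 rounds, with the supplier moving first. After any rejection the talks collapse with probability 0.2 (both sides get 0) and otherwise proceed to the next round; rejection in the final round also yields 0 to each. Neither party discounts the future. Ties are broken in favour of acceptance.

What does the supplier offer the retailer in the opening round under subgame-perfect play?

201.6

Round 4 (the retailer proposes): the supplier will accept anything ≥ 0, so the retailer offers 0 and keeps 300.
Round 3 (the supplier proposes): rejecting gives the retailer an expected 0.8 × 300 = 240; the supplier offers that and keeps 60.
Round 2 (the retailer proposes): rejecting gives the supplier an expected 0.8 × 60 = 48; the retailer offers that and keeps 252.
Round 1 (the supplier proposes): rejecting gives the retailer an expected 0.8 × 252 = 201.6. The supplier offers 201.6 and keeps 300 − 201.6 = 98.4.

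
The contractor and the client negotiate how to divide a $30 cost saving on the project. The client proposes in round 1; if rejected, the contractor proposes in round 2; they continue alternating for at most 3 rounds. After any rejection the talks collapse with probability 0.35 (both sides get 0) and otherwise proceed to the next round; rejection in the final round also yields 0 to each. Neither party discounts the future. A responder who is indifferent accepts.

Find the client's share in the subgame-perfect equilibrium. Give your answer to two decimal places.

23.18

Round 3 (the client proposes): rejection yields 0 for the contractor; the client offers 0 and keeps 30.
Round 2 (the contractor proposes): rejecting gives the client an expected 0.65 × 30 = 19.5, so the contractor offers 19.5, keeping 10.5.
Round 1 (the client proposes): rejecting gives the contractor an expected 0.65 × 10.5 = 6.825; the client offers that and keeps 23.175.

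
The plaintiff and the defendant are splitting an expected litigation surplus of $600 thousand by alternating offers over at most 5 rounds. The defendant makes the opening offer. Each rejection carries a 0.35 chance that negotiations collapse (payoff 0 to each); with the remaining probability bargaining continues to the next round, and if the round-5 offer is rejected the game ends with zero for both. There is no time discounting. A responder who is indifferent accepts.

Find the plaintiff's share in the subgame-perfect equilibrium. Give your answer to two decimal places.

194.17

Round 5 (the defendant proposes): the plaintiff will accept anything ≥ 0, so the defendant offers 0 and keeps 600.
Round 4 (the plaintiff proposes): rejecting gives the defendant an expected 0.65 × 600 = 390; the plaintiff offers that and keeps 210.
Round 3 (the defendant proposes): rejecting gives the plaintiff an expected 0.65 × 210 = 136.5. The defendant offers 136.5 and keeps 600 − 136.5 = 463.5.
Round 2 (the plaintiff proposes): rejecting gives the defendant an expected 0.65 × 463.5 = 301.275; the plaintiff offers that and keeps 298.725.
Round 1 (the defendant proposes): rejecting gives the plaintiff an expected 0.65 × 298.725 = 194.17125, so the defendant offers 194.17125, keeping 405.82875.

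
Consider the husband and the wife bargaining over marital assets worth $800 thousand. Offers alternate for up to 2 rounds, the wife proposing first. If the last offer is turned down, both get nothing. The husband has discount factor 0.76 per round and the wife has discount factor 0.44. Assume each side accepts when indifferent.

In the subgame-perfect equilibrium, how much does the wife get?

Round 2 (the husband proposes): rejection yields 0 for the wife; the husband offers 0 and keeps 800.
Round 1 (the wife proposes): the husband can get 800 next round, worth 0.76 × 800 = 608 now. The wife offers 608 and keeps 800 − 608 = 192.

192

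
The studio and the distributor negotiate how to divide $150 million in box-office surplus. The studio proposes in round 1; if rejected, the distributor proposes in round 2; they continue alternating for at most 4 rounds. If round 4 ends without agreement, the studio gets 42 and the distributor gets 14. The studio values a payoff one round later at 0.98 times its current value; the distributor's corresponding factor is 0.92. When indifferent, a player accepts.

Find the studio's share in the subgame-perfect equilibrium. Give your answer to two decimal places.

Round 4 (the distributor proposes): the studio gets 42 if talks fail, so the distributor offers 42 and keeps 108.
Round 3 (the studio proposes): the distributor can get 108 next round, worth 0.92 × 108 = 99.36 now, so the studio offers 99.36, keeping 50.64.
Round 2 (the distributor proposes): the studio can get 50.64 next round, worth 0.98 × 50.64 = 49.6272 now, so the distributor offers 49.6272, keeping 100.3728.
Round 1 (the studio proposes): the distributor can get 100.3728 next round, worth 0.92 × 100.3728 = 92.342976 now; the studio offers that and keeps 57.657024.

57.66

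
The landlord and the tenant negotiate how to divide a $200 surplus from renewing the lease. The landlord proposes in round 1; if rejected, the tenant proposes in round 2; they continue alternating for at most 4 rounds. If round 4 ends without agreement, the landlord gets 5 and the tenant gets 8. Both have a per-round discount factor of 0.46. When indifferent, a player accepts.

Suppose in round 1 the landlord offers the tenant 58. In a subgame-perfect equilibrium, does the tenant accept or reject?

Reject

Round 4 (the tenant proposes): the landlord gets 5 if talks fail, so the tenant offers 5 and keeps 195.
Round 3 (the landlord proposes): the tenant can get 195 next round, worth 0.46 × 195 = 89.7 now; the landlord offers that and keeps 110.3.
Round 2 (the tenant proposes): the landlord can get 110.3 next round, worth 0.46 × 110.3 = 50.738 now, so the tenant offers 50.738, keeping 149.262.
So by rejecting in round 1, the tenant gets 149.262 next round, worth 0.46 × 149.262 = 68.66052 now.
Offer 58 < 68.66052, so the tenant rejects.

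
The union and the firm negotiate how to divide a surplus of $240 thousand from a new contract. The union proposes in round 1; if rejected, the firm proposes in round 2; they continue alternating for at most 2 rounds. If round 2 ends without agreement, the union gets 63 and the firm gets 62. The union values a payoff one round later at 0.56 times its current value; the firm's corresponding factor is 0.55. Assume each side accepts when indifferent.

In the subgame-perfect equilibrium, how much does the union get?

Work backward from the last round.
Round 2 (the firm proposes): the union gets 63 if talks fail, so the firm offers 63 and keeps 177.
Round 1 (the union proposes): the firm can get 177 next round, worth 0.55 × 177 = 97.35 now, so the union offers 97.35, keeping 142.65.

142.65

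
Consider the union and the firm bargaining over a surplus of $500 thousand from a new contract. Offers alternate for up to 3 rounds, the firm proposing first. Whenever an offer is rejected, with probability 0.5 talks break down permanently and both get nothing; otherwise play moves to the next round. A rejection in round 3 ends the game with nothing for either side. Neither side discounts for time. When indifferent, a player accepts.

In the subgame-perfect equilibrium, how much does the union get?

Round 3 (the firm proposes): rejection yields 0 for the union; the firm offers 0 and keeps 500.
Round 2 (the union proposes): rejecting gives the firm an expected 0.5 × 500 = 250, so the union offers 250, keeping 250.
Round 1 (the firm proposes): rejecting gives the union an expected 0.5 × 250 = 125; the firm offers that and keeps 375.

125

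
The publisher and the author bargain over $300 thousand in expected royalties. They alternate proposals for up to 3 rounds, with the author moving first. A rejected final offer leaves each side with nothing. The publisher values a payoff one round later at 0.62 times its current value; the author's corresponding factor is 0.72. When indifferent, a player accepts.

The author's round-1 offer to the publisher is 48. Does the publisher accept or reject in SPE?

Reject

Work out the publisher's continuation value if the offer is rejected.
Round 3 (the author proposes): rejection yields 0 for the publisher; the author offers 0 and keeps 300.
Round 2 (the publisher proposes): the author can get 300 next round, worth 0.72 × 300 = 216 now; the publisher offers that and keeps 84.
So by rejecting in round 1, the publisher gets 84 next round, worth 0.62 × 84 = 52.08 now.
Offer 48 < 52.08, so the publisher rejects.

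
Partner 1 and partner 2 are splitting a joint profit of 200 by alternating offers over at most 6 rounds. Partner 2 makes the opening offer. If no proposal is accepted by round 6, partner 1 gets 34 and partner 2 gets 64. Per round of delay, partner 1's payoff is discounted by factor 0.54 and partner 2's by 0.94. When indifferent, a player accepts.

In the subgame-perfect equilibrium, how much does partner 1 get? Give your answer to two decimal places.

Work backward from the last round.
Round 6 (partner 1 proposes): partner 2 gets 64 if talks fail, so partner 1 offers 64 and keeps 136.
Round 5 (partner 2 proposes): partner 1 can get 136 next round, worth 0.54 × 136 = 73.44 now, so partner 2 offers 73.44, keeping 126.56.
Round 4 (partner 1 proposes): partner 2 can get 126.56 next round, worth 0.94 × 126.56 = 118.9664 now; partner 1 offers that and keeps 81.0336.
Round 3 (partner 2 proposes): partner 1 can get 81.0336 next round, worth 0.54 × 81.0336 = 43.758144 now, so partner 2 offers 43.758144, keeping 156.241856.
Round 2 (partner 1 proposes): partner 2 can get 156.241856 next round, worth 0.94 × 156.241856 = 146.86734464 now; partner 1 offers that and keeps 53.13265536.
Round 1 (partner 2 proposes): partner 1 can get 53.13265536 next round, worth 0.54 × 53.13265536 = 28.6916338944 now. Partner 2 offers 28.6916338944 and keeps 200 − 28.6916338944 = 171.3083661056.

28.69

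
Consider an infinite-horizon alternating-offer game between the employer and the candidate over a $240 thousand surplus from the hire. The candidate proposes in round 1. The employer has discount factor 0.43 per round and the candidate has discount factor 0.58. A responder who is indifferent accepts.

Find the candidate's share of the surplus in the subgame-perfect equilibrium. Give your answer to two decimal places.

In a stationary SPE each proposer offers the other exactly their discounted continuation value.
If the candidate keeps x when proposing and the employer keeps y when proposing, then x = 240 − 0.43y and y = 240 − 0.58x.
Solving: x = 240(1 − 0.43) / (1 − 0.58·0.43) = 136.8 / 0.7506 ≈ 182.2542.
The employer gets 240 − 182.2542 ≈ 57.7458.

182.25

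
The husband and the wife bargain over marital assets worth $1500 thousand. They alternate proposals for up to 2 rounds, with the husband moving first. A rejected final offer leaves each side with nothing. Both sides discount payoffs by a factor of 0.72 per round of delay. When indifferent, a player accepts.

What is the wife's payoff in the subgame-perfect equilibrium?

1080

Round 2 (the wife proposes): rejection yields 0 for the husband; the wife offers 0 and keeps 1500.
Round 1 (the husband proposes): the wife can get 1500 next round, worth 0.72 × 1500 = 1080 now, so the husband offers 1080, keeping 420.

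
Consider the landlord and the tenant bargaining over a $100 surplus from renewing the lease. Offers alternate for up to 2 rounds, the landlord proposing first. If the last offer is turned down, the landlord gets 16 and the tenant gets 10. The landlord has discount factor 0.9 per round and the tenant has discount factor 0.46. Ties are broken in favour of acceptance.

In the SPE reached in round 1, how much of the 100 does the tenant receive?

38.64

By backward induction:
Round 2 (the tenant proposes): the landlord gets 16 if talks fail, so the tenant offers 16 and keeps 84.
Round 1 (the landlord proposes): the tenant can get 84 next round, worth 0.46 × 84 = 38.64 now; the landlord offers that and keeps 61.36.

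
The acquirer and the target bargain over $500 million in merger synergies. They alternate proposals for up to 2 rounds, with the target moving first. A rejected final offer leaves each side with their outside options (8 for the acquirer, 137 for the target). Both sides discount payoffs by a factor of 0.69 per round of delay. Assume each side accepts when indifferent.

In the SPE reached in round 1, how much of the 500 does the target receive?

249.53

By backward induction:
Round 2 (the acquirer proposes): the target gets 137 if talks fail, so the acquirer offers 137 and keeps 363.
Round 1 (the target proposes): the acquirer can get 363 next round, worth 0.69 × 363 = 250.47 now, so the target offers 250.47, keeping 249.53.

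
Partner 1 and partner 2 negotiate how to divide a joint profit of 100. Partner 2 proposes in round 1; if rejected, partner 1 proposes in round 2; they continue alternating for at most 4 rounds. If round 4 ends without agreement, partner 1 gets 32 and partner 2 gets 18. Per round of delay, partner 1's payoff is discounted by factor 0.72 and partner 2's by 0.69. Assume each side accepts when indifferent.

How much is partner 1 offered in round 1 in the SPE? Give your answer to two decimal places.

51.65

Solve by backward induction from round 4.
Round 4 (partner 1 proposes): partner 2 gets 18 if talks fail, so partner 1 offers 18 and keeps 82.
Round 3 (partner 2 proposes): partner 1 can get 82 next round, worth 0.72 × 82 = 59.04 now; partner 2 offers that and keeps 40.96.
Round 2 (partner 1 proposes): partner 2 can get 40.96 next round, worth 0.69 × 40.96 = 28.2624 now. Partner 1 offers 28.2624 and keeps 100 − 28.2624 = 71.7376.
Round 1 (partner 2 proposes): partner 1 can get 71.7376 next round, worth 0.72 × 71.7376 = 51.651072 now; partner 2 offers that and keeps 48.348928.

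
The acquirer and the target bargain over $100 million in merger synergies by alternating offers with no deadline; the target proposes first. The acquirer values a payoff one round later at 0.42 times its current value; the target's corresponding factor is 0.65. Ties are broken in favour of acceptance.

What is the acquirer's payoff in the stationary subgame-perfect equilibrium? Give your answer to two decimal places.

In a stationary SPE each proposer offers the other exactly their discounted continuation value.
If the target keeps x when proposing and the acquirer keeps y when proposing, then x = 100 − 0.42y and y = 100 − 0.65x.
Solving: x = 100(1 − 0.42) / (1 − 0.65·0.42) = 58 / 0.727 ≈ 79.7799.
The acquirer gets 100 − 79.7799 ≈ 20.2201.

20.22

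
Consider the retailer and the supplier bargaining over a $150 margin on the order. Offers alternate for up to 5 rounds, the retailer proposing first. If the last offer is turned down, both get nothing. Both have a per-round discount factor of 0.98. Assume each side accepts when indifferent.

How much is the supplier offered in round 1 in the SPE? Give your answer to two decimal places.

5.76

Work backward from the last round.
Round 5 (the retailer proposes): the supplier will accept anything ≥ 0, so the retailer offers 0 and keeps 150.
Round 4 (the supplier proposes): the retailer can get 150 next round, worth 0.98 × 150 = 147 now, so the supplier offers 147, keeping 3.
Round 3 (the retailer proposes): the supplier can get 3 next round, worth 0.98 × 3 = 2.94 now. The retailer offers 2.94 and keeps 150 − 2.94 = 147.06.
Round 2 (the supplier proposes): the retailer can get 147.06 next round, worth 0.98 × 147.06 = 144.1188 now; the supplier offers that and keeps 5.8812.
Round 1 (the retailer proposes): the supplier can get 5.8812 next round, worth 0.98 × 5.8812 = 5.763576 now. The retailer offers 5.763576 and keeps 150 − 5.763576 = 144.236424.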